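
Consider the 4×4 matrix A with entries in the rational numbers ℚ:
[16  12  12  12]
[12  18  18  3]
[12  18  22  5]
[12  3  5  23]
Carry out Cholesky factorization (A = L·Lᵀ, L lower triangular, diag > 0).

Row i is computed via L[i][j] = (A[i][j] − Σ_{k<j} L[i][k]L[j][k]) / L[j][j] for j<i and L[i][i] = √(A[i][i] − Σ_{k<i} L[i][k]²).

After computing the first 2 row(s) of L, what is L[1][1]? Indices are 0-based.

Step 1: L[0][0] = √(16) = 4.
  L[1][0] = (12) / L[0][0] = 3.
Step 2: L[1][1] = √(9) = 3.

L[1][1] = 3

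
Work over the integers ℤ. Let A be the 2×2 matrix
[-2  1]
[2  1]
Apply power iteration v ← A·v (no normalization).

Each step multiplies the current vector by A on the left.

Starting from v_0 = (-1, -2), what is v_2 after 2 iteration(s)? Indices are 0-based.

v_2 = (-4, -4)

v_0 = (-1, -2).
v_1 = A·v_0 = (0, -4).
v_2 = A·v_1 = (-4, -4).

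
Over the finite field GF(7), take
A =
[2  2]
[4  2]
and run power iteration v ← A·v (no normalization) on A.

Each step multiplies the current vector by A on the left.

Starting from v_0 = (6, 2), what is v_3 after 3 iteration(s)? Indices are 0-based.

v_3 = (3, 4)

v_0 = (6, 2).
v_1 = A·v_0 = (2, 0).
v_2 = A·v_1 = (4, 1).
v_3 = A·v_2 = (3, 4).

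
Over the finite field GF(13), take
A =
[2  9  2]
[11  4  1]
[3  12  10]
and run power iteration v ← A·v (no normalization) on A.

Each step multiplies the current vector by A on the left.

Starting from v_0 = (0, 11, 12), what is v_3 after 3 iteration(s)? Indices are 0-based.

v_3 = (0, 10, 12)

v_0 = (0, 11, 12).
v_1 = A·v_0 = (6, 4, 5).
v_2 = A·v_1 = (6, 9, 12).
v_3 = A·v_2 = (0, 10, 12).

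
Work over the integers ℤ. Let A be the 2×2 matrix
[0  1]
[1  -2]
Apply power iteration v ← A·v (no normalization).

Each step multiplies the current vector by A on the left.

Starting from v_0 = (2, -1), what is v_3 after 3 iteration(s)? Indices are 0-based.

v_3 = (-9, 22)

v_0 = (2, -1).
v_1 = A·v_0 = (-1, 4).
v_2 = A·v_1 = (4, -9).
v_3 = A·v_2 = (-9, 22).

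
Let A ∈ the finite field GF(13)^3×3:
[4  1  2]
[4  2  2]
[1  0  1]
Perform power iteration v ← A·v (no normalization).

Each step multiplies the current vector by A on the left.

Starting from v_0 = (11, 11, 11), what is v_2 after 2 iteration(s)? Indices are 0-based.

v_2 = (11, 8, 8)

v_0 = (11, 11, 11).
v_1 = A·v_0 = (12, 10, 9).
v_2 = A·v_1 = (11, 8, 8).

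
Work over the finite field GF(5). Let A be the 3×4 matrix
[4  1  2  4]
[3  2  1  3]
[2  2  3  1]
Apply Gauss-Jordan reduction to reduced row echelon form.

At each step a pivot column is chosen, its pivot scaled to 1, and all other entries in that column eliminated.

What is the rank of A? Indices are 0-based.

step 1: normalize row 0 (÷4) = (1, 4, 3, 1)
  row 1: subtract 3×row0 = (0, 0, 2, 0)
  row 2: subtract 2×row0 = (0, 4, 2, 4)
step 2: exchange rows 1,2
step 2: normalize row 1 (÷4) = (0, 1, 3, 1)
  row 0: subtract 4×row1 = (1, 0, 1, 2)
step 3: normalize row 2 (÷2) = (0, 0, 1, 0)
  row 0: subtract 1×row2 = (1, 0, 0, 2)
  row 1: subtract 3×row2 = (0, 1, 0, 1)

rank = 3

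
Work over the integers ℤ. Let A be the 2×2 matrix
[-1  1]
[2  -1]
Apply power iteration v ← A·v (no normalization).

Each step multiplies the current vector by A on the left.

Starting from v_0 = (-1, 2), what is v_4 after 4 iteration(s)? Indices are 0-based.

v_4 = (-41, 58)

v_0 = (-1, 2).
v_1 = A·v_0 = (3, -4).
v_2 = A·v_1 = (-7, 10).
v_3 = A·v_2 = (17, -24).
v_4 = A·v_3 = (-41, 58).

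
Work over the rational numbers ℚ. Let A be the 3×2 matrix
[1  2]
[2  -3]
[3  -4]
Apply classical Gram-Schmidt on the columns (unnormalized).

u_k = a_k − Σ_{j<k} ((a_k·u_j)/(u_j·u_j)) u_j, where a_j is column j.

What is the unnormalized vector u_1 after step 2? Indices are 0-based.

Step 1: u_0 = a_0 = (1, 2, 3).
Step 2: u_1 = a_1 − (-8/7)·u_0 = (22/7, -5/7, -4/7).

u_1 = (22/7, -5/7, -4/7)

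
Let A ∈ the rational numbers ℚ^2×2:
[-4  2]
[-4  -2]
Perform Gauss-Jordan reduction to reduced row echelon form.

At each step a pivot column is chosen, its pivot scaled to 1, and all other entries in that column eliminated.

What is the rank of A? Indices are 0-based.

[1] R0 /= -4  ⇒  (1, -1/2)
     R1 -= -4·R0  ⇒  (0, -4)
[2] R1 /= -4  ⇒  (0, 1)
     R0 -= -1/2·R1  ⇒  (1, 0)

rank = 2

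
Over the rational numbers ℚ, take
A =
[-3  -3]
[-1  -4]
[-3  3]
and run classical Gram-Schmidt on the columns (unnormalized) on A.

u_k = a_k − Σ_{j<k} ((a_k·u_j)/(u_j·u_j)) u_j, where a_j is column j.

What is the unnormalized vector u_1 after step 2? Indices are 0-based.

u_1 = (-45/19, -72/19, 69/19)

Step 1: u_0 = a_0 = (-3, -1, -3).
Step 2: u_1 = a_1 − (4/19)·u_0 = (-45/19, -72/19, 69/19).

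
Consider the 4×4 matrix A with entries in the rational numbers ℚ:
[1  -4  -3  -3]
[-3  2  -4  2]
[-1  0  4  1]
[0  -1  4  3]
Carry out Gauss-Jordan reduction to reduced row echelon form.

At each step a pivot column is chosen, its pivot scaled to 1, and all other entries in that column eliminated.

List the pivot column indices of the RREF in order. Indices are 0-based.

pivot columns: 0, 1, 2, 3

[1] R0 /= 1  ⇒  (1, -4, -3, -3)
     R1 -= -3·R0  ⇒  (0, -10, -13, -7)
     R2 -= -1·R0  ⇒  (0, -4, 1, -2)
[2] R1 /= -10  ⇒  (0, 1, 13/10, 7/10)
     R0 -= -4·R1  ⇒  (1, 0, 11/5, -1/5)
     R2 -= -4·R1  ⇒  (0, 0, 31/5, 4/5)
     R3 -= -1·R1  ⇒  (0, 0, 53/10, 37/10)
[3] R2 /= 31/5  ⇒  (0, 0, 1, 4/31)
     R0 -= 11/5·R2  ⇒  (1, 0, 0, -15/31)
     R1 -= 13/10·R2  ⇒  (0, 1, 0, 33/62)
     R3 -= 53/10·R2  ⇒  (0, 0, 0, 187/62)
[4] R3 /= 187/62  ⇒  (0, 0, 0, 1)
     R0 -= -15/31·R3  ⇒  (1, 0, 0, 0)
     R1 -= 33/62·R3  ⇒  (0, 1, 0, 0)
     R2 -= 4/31·R3  ⇒  (0, 0, 1, 0)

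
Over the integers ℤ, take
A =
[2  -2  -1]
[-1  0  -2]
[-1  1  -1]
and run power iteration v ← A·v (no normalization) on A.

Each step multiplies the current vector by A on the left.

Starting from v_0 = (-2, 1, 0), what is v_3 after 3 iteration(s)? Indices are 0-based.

v_3 = (-43, 9, 14)

v_0 = (-2, 1, 0).
v_1 = A·v_0 = (-6, 2, 3).
v_2 = A·v_1 = (-19, 0, 5).
v_3 = A·v_2 = (-43, 9, 14).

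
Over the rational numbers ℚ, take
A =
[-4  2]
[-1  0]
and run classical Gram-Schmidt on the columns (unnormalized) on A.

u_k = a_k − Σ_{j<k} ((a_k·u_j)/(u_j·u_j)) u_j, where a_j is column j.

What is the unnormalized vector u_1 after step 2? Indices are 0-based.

u_1 = (2/17, -8/17)

Step 1: u_0 = a_0 = (-4, -1).
Step 2: u_1 = a_1 − (-8/17)·u_0 = (2/17, -8/17).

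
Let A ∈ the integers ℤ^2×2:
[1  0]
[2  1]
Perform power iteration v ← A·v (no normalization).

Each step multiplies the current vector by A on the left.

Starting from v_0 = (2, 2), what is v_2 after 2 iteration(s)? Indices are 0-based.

v_2 = (2, 10)

v_0 = (2, 2).
v_1 = A·v_0 = (2, 6).
v_2 = A·v_1 = (2, 10).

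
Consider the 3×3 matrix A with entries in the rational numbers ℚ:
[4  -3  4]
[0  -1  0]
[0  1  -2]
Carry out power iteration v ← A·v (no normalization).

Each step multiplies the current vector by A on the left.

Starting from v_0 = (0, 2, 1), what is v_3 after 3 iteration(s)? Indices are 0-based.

v_0 = (0, 2, 1).
v_1 = A·v_0 = (-2, -2, 0).
v_2 = A·v_1 = (-2, 2, -2).
v_3 = A·v_2 = (-22, -2, 6).

v_3 = (-22, -2, 6)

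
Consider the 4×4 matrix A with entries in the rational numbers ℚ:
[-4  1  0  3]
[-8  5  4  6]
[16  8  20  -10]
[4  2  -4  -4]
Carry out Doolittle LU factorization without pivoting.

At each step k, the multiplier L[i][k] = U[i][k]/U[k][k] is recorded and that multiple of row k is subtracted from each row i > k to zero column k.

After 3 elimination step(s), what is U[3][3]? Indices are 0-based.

U[3][3] = 3

[col 0] pivot -4
  R1 -= 2*R0 → (0, 3, 4, 0)  (L[1][0] := 2)
  R2 -= -4*R0 → (0, 12, 20, 2)  (L[2][0] := -4)
  R3 -= -1*R0 → (0, 3, -4, -1)  (L[3][0] := -1)
[col 1] pivot 3
  R2 -= 4*R1 → (0, 0, 4, 2)  (L[2][1] := 4)
  R3 -= 1*R1 → (0, 0, -8, -1)  (L[3][1] := 1)
[col 2] pivot 4
  R3 -= -2*R2 → (0, 0, 0, 3)  (L[3][2] := -2)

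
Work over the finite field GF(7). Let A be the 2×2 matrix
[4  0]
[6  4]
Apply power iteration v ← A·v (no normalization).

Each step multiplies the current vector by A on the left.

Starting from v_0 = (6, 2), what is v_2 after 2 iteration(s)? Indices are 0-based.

v_0 = (6, 2).
v_1 = A·v_0 = (3, 2).
v_2 = A·v_1 = (5, 5).

v_2 = (5, 5)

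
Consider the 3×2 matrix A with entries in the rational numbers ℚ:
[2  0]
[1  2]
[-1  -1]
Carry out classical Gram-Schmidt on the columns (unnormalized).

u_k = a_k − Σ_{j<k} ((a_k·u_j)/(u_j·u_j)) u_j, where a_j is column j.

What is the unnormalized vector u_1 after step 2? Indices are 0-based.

Step 1: u_0 = a_0 = (2, 1, -1).
Step 2: u_1 = a_1 − (1/2)·u_0 = (-1, 3/2, -1/2).

u_1 = (-1, 3/2, -1/2)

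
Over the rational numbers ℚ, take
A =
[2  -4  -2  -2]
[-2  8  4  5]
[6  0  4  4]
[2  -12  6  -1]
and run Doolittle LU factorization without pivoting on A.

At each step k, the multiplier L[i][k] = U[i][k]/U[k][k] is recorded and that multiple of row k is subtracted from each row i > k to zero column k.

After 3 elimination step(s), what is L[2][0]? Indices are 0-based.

k=0: U[0][0]=2
  eliminate (1,0): mult=-1, new row 1: (0, 4, 2, 3); set L[1][0]=-1
  eliminate (2,0): mult=3, new row 2: (0, 12, 10, 10); set L[2][0]=3
  eliminate (3,0): mult=1, new row 3: (0, -8, 8, 1); set L[3][0]=1
k=1: U[1][1]=4
  eliminate (2,1): mult=3, new row 2: (0, 0, 4, 1); set L[2][1]=3
  eliminate (3,1): mult=-2, new row 3: (0, 0, 12, 7); set L[3][1]=-2
k=2: U[2][2]=4
  eliminate (3,2): mult=3, new row 3: (0, 0, 0, 4); set L[3][2]=3

L[2][0] = 3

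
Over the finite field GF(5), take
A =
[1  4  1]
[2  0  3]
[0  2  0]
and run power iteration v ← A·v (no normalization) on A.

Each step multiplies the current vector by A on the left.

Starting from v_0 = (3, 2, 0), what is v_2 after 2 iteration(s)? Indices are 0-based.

v_2 = (4, 4, 2)

v_0 = (3, 2, 0).
v_1 = A·v_0 = (1, 1, 4).
v_2 = A·v_1 = (4, 4, 2).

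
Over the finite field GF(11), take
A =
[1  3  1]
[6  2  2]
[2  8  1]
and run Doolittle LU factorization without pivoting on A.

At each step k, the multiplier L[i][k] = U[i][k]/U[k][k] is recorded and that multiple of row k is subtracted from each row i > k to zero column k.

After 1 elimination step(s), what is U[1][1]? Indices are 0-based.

Step 1: pivot at (0,0) is 1.
  row1 ← row1 − (6)·row0  ⇒  L[1][0]=6, U row1=(0, 6, 7)
  row2 ← row2 − (2)·row0  ⇒  L[2][0]=2, U row2=(0, 2, 10)

U[1][1] = 6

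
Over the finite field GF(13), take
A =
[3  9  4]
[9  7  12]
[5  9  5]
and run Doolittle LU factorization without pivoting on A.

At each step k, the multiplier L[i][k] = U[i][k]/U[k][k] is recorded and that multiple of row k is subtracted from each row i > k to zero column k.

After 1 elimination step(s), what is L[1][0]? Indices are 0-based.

L[1][0] = 3

Step 1: pivot at (0,0) is 3.
  row1 ← row1 − (3)·row0  ⇒  L[1][0]=3, U row1=(0, 6, 0)
  row2 ← row2 − (6)·row0  ⇒  L[2][0]=6, U row2=(0, 7, 7)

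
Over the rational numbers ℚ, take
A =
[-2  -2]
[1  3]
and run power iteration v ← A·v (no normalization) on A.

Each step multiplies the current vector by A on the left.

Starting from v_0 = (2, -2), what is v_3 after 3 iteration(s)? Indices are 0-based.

v_0 = (2, -2).
v_1 = A·v_0 = (0, -4).
v_2 = A·v_1 = (8, -12).
v_3 = A·v_2 = (8, -28).

v_3 = (8, -28)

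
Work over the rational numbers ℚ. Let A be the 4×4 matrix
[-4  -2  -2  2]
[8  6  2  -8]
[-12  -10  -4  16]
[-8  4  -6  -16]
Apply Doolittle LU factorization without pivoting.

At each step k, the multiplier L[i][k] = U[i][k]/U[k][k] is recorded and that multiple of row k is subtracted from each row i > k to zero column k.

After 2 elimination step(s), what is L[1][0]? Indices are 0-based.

Step 1: pivot at (0,0) is -4.
  row1 ← row1 − (-2)·row0  ⇒  L[1][0]=-2, U row1=(0, 2, -2, -4)
  row2 ← row2 − (3)·row0  ⇒  L[2][0]=3, U row2=(0, -4, 2, 10)
  row3 ← row3 − (2)·row0  ⇒  L[3][0]=2, U row3=(0, 8, -2, -20)
Step 2: pivot at (1,1) is 2.
  row2 ← row2 − (-2)·row1  ⇒  L[2][1]=-2, U row2=(0, 0, -2, 2)
  row3 ← row3 − (4)·row1  ⇒  L[3][1]=4, U row3=(0, 0, 6, -4)

L[1][0] = -2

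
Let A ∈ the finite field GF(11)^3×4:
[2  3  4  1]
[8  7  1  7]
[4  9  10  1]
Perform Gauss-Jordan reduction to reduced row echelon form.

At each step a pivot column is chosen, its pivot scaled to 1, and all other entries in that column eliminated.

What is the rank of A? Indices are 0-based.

rank = 3

pivot(0,0)=2: scale R0 → (1, 7, 2, 6)
  clear (1,0): R1 −= (8)R0 → (0, 6, 7, 3)
  clear (2,0): R2 −= (4)R0 → (0, 3, 2, 10)
pivot(1,1)=6: scale R1 → (0, 1, 3, 6)
  clear (0,1): R0 −= (7)R1 → (1, 0, 3, 8)
  clear (2,1): R2 −= (3)R1 → (0, 0, 4, 3)
pivot(2,2)=4: scale R2 → (0, 0, 1, 9)
  clear (0,2): R0 −= (3)R2 → (1, 0, 0, 3)
  clear (1,2): R1 −= (3)R2 → (0, 1, 0, 1)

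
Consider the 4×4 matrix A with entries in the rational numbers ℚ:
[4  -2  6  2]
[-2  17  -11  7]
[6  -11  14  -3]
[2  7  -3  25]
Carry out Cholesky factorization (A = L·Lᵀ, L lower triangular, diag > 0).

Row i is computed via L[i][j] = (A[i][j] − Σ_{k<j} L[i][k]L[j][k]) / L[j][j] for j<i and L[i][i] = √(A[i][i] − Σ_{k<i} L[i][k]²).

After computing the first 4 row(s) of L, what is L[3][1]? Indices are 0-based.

Step 1: L[0][0] = √(4) = 2.
  L[1][0] = (-2) / L[0][0] = -1.
Step 2: L[1][1] = √(16) = 4.
  L[2][0] = (6) / L[0][0] = 3.
  L[2][1] = (-8) / L[1][1] = -2.
Step 3: L[2][2] = √(1) = 1.
  L[3][0] = (2) / L[0][0] = 1.
  L[3][1] = (8) / L[1][1] = 2.
  L[3][2] = (-2) / L[2][2] = -2.
Step 4: L[3][3] = √(16) = 4.

L[3][1] = 2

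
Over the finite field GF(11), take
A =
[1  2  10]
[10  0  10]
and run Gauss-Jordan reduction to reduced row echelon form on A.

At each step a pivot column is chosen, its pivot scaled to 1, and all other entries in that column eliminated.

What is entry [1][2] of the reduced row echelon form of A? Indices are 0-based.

M[1][2] = 10

[1] R0 /= 1  ⇒  (1, 2, 10)
     R1 -= 10·R0  ⇒  (0, 2, 9)
[2] R1 /= 2  ⇒  (0, 1, 10)
     R0 -= 2·R1  ⇒  (1, 0, 1)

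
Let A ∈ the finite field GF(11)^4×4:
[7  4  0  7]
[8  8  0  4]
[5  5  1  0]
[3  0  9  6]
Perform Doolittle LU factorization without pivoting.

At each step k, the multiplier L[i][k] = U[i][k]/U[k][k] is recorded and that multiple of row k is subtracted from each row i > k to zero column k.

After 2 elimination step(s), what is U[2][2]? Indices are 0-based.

U[2][2] = 1

k=0: U[0][0]=7
  eliminate (1,0): mult=9, new row 1: (0, 5, 0, 7); set L[1][0]=9
  eliminate (2,0): mult=7, new row 2: (0, 10, 1, 6); set L[2][0]=7
  eliminate (3,0): mult=2, new row 3: (0, 3, 9, 3); set L[3][0]=2
k=1: U[1][1]=5
  eliminate (2,1): mult=2, new row 2: (0, 0, 1, 3); set L[2][1]=2
  eliminate (3,1): mult=5, new row 3: (0, 0, 9, 1); set L[3][1]=5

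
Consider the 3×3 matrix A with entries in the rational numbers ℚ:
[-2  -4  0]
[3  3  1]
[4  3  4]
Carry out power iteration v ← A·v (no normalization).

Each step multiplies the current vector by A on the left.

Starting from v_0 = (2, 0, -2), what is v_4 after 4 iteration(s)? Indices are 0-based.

v_4 = (80, -84, -212)

v_0 = (2, 0, -2).
v_1 = A·v_0 = (-4, 4, 0).
v_2 = A·v_1 = (-8, 0, -4).
v_3 = A·v_2 = (16, -28, -48).
v_4 = A·v_3 = (80, -84, -212).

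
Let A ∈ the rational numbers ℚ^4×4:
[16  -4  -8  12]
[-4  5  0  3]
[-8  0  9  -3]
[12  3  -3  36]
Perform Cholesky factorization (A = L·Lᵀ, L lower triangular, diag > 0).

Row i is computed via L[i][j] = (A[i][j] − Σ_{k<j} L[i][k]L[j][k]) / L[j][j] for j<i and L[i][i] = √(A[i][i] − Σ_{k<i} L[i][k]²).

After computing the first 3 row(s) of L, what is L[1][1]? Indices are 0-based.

Step 1: L[0][0] = √(16) = 4.
  L[1][0] = (-4) / L[0][0] = -1.
Step 2: L[1][1] = √(4) = 2.
  L[2][0] = (-8) / L[0][0] = -2.
  L[2][1] = (-2) / L[1][1] = -1.
Step 3: L[2][2] = √(4) = 2.

L[1][1] = 2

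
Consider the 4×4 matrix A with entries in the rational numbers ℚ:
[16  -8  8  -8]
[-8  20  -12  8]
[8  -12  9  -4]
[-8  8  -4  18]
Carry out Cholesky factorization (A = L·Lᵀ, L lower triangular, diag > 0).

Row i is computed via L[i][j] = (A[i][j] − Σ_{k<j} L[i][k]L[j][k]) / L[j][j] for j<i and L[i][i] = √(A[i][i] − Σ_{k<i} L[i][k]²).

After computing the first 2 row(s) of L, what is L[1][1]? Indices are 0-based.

L[1][1] = 4

Step 1: L[0][0] = √(16) = 4.
  L[1][0] = (-8) / L[0][0] = -2.
Step 2: L[1][1] = √(16) = 4.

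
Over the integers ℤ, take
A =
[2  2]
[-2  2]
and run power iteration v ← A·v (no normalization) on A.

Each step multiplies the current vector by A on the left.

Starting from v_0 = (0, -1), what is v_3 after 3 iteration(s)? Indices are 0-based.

v_3 = (-16, 16)

v_0 = (0, -1).
v_1 = A·v_0 = (-2, -2).
v_2 = A·v_1 = (-8, 0).
v_3 = A·v_2 = (-16, 16).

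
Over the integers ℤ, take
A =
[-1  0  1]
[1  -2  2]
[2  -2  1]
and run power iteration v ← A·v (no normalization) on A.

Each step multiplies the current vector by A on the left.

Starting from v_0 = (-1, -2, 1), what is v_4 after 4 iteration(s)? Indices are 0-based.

v_0 = (-1, -2, 1).
v_1 = A·v_0 = (2, 5, 3).
v_2 = A·v_1 = (1, -2, -3).
v_3 = A·v_2 = (-4, -1, 3).
v_4 = A·v_3 = (7, 4, -3).

v_4 = (7, 4, -3)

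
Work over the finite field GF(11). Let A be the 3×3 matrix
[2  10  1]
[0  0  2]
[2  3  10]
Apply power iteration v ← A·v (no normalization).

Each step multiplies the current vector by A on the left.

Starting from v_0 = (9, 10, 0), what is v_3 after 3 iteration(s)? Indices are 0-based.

v_0 = (9, 10, 0).
v_1 = A·v_0 = (8, 0, 4).
v_2 = A·v_1 = (9, 8, 1).
v_3 = A·v_2 = (0, 2, 8).

v_3 = (0, 2, 8)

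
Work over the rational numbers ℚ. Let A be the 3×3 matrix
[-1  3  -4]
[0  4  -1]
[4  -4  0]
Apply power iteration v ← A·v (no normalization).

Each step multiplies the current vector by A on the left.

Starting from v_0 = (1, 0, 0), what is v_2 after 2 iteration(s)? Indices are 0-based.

v_2 = (-15, -4, -4)

v_0 = (1, 0, 0).
v_1 = A·v_0 = (-1, 0, 4).
v_2 = A·v_1 = (-15, -4, -4).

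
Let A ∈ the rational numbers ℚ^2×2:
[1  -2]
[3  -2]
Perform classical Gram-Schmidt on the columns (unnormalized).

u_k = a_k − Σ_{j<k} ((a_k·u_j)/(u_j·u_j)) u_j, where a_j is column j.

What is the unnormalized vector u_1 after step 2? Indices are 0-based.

u_1 = (-6/5, 2/5)

Step 1: u_0 = a_0 = (1, 3).
Step 2: u_1 = a_1 − (-4/5)·u_0 = (-6/5, 2/5).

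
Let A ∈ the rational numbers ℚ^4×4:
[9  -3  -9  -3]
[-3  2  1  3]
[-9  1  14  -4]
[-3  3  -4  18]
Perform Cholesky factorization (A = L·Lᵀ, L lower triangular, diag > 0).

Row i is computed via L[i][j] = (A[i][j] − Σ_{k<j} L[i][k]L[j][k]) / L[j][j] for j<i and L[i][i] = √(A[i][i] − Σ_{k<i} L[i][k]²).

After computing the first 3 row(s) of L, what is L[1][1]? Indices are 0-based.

L[1][1] = 1

Step 1: L[0][0] = √(9) = 3.
  L[1][0] = (-3) / L[0][0] = -1.
Step 2: L[1][1] = √(1) = 1.
  L[2][0] = (-9) / L[0][0] = -3.
  L[2][1] = (-2) / L[1][1] = -2.
Step 3: L[2][2] = √(1) = 1.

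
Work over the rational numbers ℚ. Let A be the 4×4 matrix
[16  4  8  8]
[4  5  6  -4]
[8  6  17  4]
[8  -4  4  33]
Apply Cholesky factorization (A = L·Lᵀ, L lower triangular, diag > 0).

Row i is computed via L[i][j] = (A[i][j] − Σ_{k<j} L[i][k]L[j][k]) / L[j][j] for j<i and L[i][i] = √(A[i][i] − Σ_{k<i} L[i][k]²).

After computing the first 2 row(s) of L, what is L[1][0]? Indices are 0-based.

Step 1: L[0][0] = √(16) = 4.
  L[1][0] = (4) / L[0][0] = 1.
Step 2: L[1][1] = √(4) = 2.

L[1][0] = 1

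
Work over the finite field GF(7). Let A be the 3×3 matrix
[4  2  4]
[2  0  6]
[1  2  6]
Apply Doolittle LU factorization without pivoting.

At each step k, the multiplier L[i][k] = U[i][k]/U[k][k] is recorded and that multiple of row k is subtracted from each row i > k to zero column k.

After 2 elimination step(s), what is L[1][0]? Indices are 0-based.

k=0: U[0][0]=4
  eliminate (1,0): mult=4, new row 1: (0, 6, 4); set L[1][0]=4
  eliminate (2,0): mult=2, new row 2: (0, 5, 5); set L[2][0]=2
k=1: U[1][1]=6
  eliminate (2,1): mult=2, new row 2: (0, 0, 4); set L[2][1]=2

L[1][0] = 4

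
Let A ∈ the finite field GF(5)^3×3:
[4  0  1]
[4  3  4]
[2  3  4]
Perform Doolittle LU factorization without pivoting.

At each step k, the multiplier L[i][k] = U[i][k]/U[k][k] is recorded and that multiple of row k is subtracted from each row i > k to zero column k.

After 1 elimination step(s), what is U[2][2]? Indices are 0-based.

U[2][2] = 1

Step 1: pivot at (0,0) is 4.
  row1 ← row1 − (1)·row0  ⇒  L[1][0]=1, U row1=(0, 3, 3)
  row2 ← row2 − (3)·row0  ⇒  L[2][0]=3, U row2=(0, 3, 1)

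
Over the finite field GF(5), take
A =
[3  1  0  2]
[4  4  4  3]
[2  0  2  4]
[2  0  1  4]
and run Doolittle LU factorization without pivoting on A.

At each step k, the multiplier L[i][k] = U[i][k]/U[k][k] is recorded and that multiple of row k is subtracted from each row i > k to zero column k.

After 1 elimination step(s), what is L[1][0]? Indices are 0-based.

L[1][0] = 3

k=0: U[0][0]=3
  eliminate (1,0): mult=3, new row 1: (0, 1, 4, 2); set L[1][0]=3
  eliminate (2,0): mult=4, new row 2: (0, 1, 2, 1); set L[2][0]=4
  eliminate (3,0): mult=4, new row 3: (0, 1, 1, 1); set L[3][0]=4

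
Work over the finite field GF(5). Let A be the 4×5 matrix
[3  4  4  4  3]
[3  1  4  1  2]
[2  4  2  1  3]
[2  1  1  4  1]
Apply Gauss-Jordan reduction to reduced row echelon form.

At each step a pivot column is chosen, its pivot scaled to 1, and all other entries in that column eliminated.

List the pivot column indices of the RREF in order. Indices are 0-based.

pivot columns: 0, 1, 2, 3

pivot(0,0)=3: scale R0 → (1, 3, 3, 3, 1)
  clear (1,0): R1 −= (3)R0 → (0, 2, 0, 2, 4)
  clear (2,0): R2 −= (2)R0 → (0, 3, 1, 0, 1)
  clear (3,0): R3 −= (2)R0 → (0, 0, 0, 3, 4)
pivot(1,1)=2: scale R1 → (0, 1, 0, 1, 2)
  clear (0,1): R0 −= (3)R1 → (1, 0, 3, 0, 0)
  clear (2,1): R2 −= (3)R1 → (0, 0, 1, 2, 0)
pivot(2,2)=1: scale R2 → (0, 0, 1, 2, 0)
  clear (0,2): R0 −= (3)R2 → (1, 0, 0, 4, 0)
pivot(3,3)=3: scale R3 → (0, 0, 0, 1, 3)
  clear (0,3): R0 −= (4)R3 → (1, 0, 0, 0, 3)
  clear (1,3): R1 −= (1)R3 → (0, 1, 0, 0, 4)
  clear (2,3): R2 −= (2)R3 → (0, 0, 1, 0, 4)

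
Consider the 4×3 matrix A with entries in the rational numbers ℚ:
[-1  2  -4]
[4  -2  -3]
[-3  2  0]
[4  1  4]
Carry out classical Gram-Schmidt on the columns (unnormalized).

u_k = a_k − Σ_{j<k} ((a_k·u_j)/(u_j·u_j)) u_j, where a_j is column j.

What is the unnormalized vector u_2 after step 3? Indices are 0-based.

u_2 = (-920/201, -679/201, 4/67, 458/201)

Step 1: u_0 = a_0 = (-1, 4, -3, 4).
Step 2: u_1 = a_1 − (-2/7)·u_0 = (12/7, -6/7, 8/7, 15/7).
Step 3: u_2 = a_2 − (4/21)·u_0 − (30/67)·u_1 = (-920/201, -679/201, 4/67, 458/201).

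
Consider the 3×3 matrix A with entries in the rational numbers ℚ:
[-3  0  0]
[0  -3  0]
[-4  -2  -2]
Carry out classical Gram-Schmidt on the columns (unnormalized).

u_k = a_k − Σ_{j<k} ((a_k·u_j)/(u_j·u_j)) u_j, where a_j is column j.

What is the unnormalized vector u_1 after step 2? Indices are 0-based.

Step 1: u_0 = a_0 = (-3, 0, -4).
Step 2: u_1 = a_1 − (8/25)·u_0 = (24/25, -3, -18/25).

u_1 = (24/25, -3, -18/25)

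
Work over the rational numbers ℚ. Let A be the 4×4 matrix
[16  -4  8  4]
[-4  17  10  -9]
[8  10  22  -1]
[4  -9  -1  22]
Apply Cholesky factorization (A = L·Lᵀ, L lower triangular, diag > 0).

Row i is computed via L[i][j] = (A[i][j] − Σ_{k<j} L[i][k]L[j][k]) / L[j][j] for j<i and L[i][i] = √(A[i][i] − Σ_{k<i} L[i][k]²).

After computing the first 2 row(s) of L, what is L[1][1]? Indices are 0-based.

L[1][1] = 4

Step 1: L[0][0] = √(16) = 4.
  L[1][0] = (-4) / L[0][0] = -1.
Step 2: L[1][1] = √(16) = 4.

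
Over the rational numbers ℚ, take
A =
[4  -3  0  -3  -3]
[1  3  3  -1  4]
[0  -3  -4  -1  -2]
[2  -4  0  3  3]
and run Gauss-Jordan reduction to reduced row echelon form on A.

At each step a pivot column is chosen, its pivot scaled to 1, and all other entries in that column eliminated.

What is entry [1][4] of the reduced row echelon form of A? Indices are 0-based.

pivot(0,0)=4: scale R0 → (1, -3/4, 0, -3/4, -3/4)
  clear (1,0): R1 −= (1)R0 → (0, 15/4, 3, -1/4, 19/4)
  clear (3,0): R3 −= (2)R0 → (0, -5/2, 0, 9/2, 9/2)
pivot(1,1)=15/4: scale R1 → (0, 1, 4/5, -1/15, 19/15)
  clear (0,1): R0 −= (-3/4)R1 → (1, 0, 3/5, -4/5, 1/5)
  clear (2,1): R2 −= (-3)R1 → (0, 0, -8/5, -6/5, 9/5)
  clear (3,1): R3 −= (-5/2)R1 → (0, 0, 2, 13/3, 23/3)
pivot(2,2)=-8/5: scale R2 → (0, 0, 1, 3/4, -9/8)
  clear (0,2): R0 −= (3/5)R2 → (1, 0, 0, -5/4, 7/8)
  clear (1,2): R1 −= (4/5)R2 → (0, 1, 0, -2/3, 13/6)
  clear (3,2): R3 −= (2)R2 → (0, 0, 0, 17/6, 119/12)
pivot(3,3)=17/6: scale R3 → (0, 0, 0, 1, 7/2)
  clear (0,3): R0 −= (-5/4)R3 → (1, 0, 0, 0, 21/4)
  clear (1,3): R1 −= (-2/3)R3 → (0, 1, 0, 0, 9/2)
  clear (2,3): R2 −= (3/4)R3 → (0, 0, 1, 0, -15/4)

M[1][4] = 9/2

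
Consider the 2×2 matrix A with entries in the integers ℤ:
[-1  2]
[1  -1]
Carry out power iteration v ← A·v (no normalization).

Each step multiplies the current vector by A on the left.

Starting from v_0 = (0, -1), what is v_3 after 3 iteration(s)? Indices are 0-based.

v_0 = (0, -1).
v_1 = A·v_0 = (-2, 1).
v_2 = A·v_1 = (4, -3).
v_3 = A·v_2 = (-10, 7).

v_3 = (-10, 7)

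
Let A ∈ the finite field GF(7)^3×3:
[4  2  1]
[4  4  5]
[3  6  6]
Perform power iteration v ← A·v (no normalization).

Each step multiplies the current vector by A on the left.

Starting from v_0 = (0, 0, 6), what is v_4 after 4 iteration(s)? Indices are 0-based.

v_4 = (0, 6, 3)

v_0 = (0, 0, 6).
v_1 = A·v_0 = (6, 2, 1).
v_2 = A·v_1 = (1, 2, 1).
v_3 = A·v_2 = (2, 3, 0).
v_4 = A·v_3 = (0, 6, 3).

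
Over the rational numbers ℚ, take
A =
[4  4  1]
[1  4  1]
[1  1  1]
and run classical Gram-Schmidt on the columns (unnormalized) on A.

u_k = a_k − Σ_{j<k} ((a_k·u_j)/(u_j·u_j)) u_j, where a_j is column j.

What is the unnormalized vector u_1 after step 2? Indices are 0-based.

Step 1: u_0 = a_0 = (4, 1, 1).
Step 2: u_1 = a_1 − (7/6)·u_0 = (-2/3, 17/6, -1/6).

u_1 = (-2/3, 17/6, -1/6)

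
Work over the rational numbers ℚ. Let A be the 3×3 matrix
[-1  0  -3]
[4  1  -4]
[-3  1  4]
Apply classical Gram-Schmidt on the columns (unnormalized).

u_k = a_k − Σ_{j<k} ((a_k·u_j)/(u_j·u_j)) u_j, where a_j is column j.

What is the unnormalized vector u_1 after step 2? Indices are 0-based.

Step 1: u_0 = a_0 = (-1, 4, -3).
Step 2: u_1 = a_1 − (1/26)·u_0 = (1/26, 11/13, 29/26).

u_1 = (1/26, 11/13, 29/26)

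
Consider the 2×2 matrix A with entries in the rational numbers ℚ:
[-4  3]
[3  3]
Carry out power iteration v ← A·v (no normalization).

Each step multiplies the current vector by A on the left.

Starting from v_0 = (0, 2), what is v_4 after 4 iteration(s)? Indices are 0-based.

v_0 = (0, 2).
v_1 = A·v_0 = (6, 6).
v_2 = A·v_1 = (-6, 36).
v_3 = A·v_2 = (132, 90).
v_4 = A·v_3 = (-258, 666).

v_4 = (-258, 666)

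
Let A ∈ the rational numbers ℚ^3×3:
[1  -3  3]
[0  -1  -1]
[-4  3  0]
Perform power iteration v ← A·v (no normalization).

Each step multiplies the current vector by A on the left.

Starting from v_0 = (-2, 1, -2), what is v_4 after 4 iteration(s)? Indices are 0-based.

v_4 = (-35, 147, -889)

v_0 = (-2, 1, -2).
v_1 = A·v_0 = (-11, 1, 11).
v_2 = A·v_1 = (19, -12, 47).
v_3 = A·v_2 = (196, -35, -112).
v_4 = A·v_3 = (-35, 147, -889).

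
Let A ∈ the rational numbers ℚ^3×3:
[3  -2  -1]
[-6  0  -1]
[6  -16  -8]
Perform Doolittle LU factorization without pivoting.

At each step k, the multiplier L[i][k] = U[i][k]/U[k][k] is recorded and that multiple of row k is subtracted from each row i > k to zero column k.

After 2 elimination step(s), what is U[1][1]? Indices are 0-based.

U[1][1] = -4

[col 0] pivot 3
  R1 -= -2*R0 → (0, -4, -3)  (L[1][0] := -2)
  R2 -= 2*R0 → (0, -12, -6)  (L[2][0] := 2)
[col 1] pivot -4
  R2 -= 3*R1 → (0, 0, 3)  (L[2][1] := 3)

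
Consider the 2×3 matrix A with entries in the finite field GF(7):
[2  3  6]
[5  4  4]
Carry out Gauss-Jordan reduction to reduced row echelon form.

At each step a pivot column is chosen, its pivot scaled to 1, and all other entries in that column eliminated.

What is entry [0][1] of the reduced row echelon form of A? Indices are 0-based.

step 1: normalize row 0 (÷2) = (1, 5, 3)
  row 1: subtract 5×row0 = (0, 0, 3)
skip col 1 (zero from row 1)
step 2: normalize row 1 (÷3) = (0, 0, 1)
  row 0: subtract 3×row1 = (1, 5, 0)

M[0][1] = 5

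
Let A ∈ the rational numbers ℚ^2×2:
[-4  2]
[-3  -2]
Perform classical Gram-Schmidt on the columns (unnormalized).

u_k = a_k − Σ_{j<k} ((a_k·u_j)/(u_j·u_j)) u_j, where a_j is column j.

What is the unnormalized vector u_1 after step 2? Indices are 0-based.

Step 1: u_0 = a_0 = (-4, -3).
Step 2: u_1 = a_1 − (-2/25)·u_0 = (42/25, -56/25).

u_1 = (42/25, -56/25)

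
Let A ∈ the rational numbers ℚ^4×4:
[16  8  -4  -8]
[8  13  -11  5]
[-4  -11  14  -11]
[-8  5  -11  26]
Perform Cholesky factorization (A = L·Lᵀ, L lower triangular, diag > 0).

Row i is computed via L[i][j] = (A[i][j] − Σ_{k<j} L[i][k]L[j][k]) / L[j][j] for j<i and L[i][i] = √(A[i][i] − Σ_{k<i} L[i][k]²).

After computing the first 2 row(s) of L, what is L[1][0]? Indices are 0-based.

L[1][0] = 2

Step 1: L[0][0] = √(16) = 4.
  L[1][0] = (8) / L[0][0] = 2.
Step 2: L[1][1] = √(9) = 3.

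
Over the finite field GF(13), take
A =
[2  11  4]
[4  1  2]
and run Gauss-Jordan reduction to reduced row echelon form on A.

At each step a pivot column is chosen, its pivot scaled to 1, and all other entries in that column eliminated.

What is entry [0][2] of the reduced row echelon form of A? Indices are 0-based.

pivot(0,0)=2: scale R0 → (1, 12, 2)
  clear (1,0): R1 −= (4)R0 → (0, 5, 7)
pivot(1,1)=5: scale R1 → (0, 1, 4)
  clear (0,1): R0 −= (12)R1 → (1, 0, 6)

M[0][2] = 6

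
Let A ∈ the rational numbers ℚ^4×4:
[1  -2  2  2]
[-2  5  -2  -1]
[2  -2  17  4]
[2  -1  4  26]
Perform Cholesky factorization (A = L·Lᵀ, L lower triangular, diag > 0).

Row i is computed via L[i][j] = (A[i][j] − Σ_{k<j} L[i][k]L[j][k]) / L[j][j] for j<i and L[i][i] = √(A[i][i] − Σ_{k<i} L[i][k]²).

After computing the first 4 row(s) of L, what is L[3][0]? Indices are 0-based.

L[3][0] = 2

Step 1: L[0][0] = √(1) = 1.
  L[1][0] = (-2) / L[0][0] = -2.
Step 2: L[1][1] = √(1) = 1.
  L[2][0] = (2) / L[0][0] = 2.
  L[2][1] = (2) / L[1][1] = 2.
Step 3: L[2][2] = √(9) = 3.
  L[3][0] = (2) / L[0][0] = 2.
  L[3][1] = (3) / L[1][1] = 3.
  L[3][2] = (-6) / L[2][2] = -2.
Step 4: L[3][3] = √(9) = 3.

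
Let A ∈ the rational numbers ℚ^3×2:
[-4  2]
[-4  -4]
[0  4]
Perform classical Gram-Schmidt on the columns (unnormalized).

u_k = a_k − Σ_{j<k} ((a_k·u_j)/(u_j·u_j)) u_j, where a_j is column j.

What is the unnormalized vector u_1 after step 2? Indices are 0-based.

Step 1: u_0 = a_0 = (-4, -4, 0).
Step 2: u_1 = a_1 − (1/4)·u_0 = (3, -3, 4).

u_1 = (3, -3, 4)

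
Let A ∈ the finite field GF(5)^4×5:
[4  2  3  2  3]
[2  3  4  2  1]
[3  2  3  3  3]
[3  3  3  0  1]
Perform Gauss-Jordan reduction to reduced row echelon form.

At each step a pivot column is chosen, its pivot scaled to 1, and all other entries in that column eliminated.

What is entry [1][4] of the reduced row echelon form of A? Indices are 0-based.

[1] R0 /= 4  ⇒  (1, 3, 2, 3, 2)
     R1 -= 2·R0  ⇒  (0, 2, 0, 1, 2)
     R2 -= 3·R0  ⇒  (0, 3, 2, 4, 2)
     R3 -= 3·R0  ⇒  (0, 4, 2, 1, 0)
[2] R1 /= 2  ⇒  (0, 1, 0, 3, 1)
     R0 -= 3·R1  ⇒  (1, 0, 2, 4, 4)
     R2 -= 3·R1  ⇒  (0, 0, 2, 0, 4)
     R3 -= 4·R1  ⇒  (0, 0, 2, 4, 1)
[3] R2 /= 2  ⇒  (0, 0, 1, 0, 2)
     R0 -= 2·R2  ⇒  (1, 0, 0, 4, 0)
     R3 -= 2·R2  ⇒  (0, 0, 0, 4, 2)
[4] R3 /= 4  ⇒  (0, 0, 0, 1, 3)
     R0 -= 4·R3  ⇒  (1, 0, 0, 0, 3)
     R1 -= 3·R3  ⇒  (0, 1, 0, 0, 2)

M[1][4] = 2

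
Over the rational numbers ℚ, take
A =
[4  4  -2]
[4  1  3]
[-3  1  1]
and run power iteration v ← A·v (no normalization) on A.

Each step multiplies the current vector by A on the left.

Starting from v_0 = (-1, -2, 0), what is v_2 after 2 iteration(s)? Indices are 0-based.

v_0 = (-1, -2, 0).
v_1 = A·v_0 = (-12, -6, 1).
v_2 = A·v_1 = (-74, -51, 31).

v_2 = (-74, -51, 31)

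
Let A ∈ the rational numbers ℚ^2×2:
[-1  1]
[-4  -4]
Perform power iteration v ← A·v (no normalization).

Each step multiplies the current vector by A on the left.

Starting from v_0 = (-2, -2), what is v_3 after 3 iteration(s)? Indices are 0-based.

v_0 = (-2, -2).
v_1 = A·v_0 = (0, 16).
v_2 = A·v_1 = (16, -64).
v_3 = A·v_2 = (-80, 192).

v_3 = (-80, 192)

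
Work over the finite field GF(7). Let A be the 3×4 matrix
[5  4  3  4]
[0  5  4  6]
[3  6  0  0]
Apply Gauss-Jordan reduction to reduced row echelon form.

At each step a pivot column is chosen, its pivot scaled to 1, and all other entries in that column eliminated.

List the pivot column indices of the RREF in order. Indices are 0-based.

pivot(0,0)=5: scale R0 → (1, 5, 2, 5)
  clear (2,0): R2 −= (3)R0 → (0, 5, 1, 6)
pivot(1,1)=5: scale R1 → (0, 1, 5, 4)
  clear (0,1): R0 −= (5)R1 → (1, 0, 5, 6)
  clear (2,1): R2 −= (5)R1 → (0, 0, 4, 0)
pivot(2,2)=4: scale R2 → (0, 0, 1, 0)
  clear (0,2): R0 −= (5)R2 → (1, 0, 0, 6)
  clear (1,2): R1 −= (5)R2 → (0, 1, 0, 4)

pivot columns: 0, 1, 2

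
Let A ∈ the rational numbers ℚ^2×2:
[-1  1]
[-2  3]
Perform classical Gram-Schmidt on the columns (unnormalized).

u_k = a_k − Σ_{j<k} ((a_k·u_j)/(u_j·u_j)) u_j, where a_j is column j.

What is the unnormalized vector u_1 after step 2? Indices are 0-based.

Step 1: u_0 = a_0 = (-1, -2).
Step 2: u_1 = a_1 − (-7/5)·u_0 = (-2/5, 1/5).

u_1 = (-2/5, 1/5)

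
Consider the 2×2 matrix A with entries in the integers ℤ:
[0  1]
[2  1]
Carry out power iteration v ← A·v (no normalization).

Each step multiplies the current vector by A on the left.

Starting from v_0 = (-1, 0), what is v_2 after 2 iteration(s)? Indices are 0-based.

v_2 = (-2, -2)

v_0 = (-1, 0).
v_1 = A·v_0 = (0, -2).
v_2 = A·v_1 = (-2, -2).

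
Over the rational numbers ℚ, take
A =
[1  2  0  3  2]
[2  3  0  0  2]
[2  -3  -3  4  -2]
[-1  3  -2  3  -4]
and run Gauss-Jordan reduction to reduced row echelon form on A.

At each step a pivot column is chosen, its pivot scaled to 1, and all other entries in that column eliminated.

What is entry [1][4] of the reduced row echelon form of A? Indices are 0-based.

[1] R0 /= 1  ⇒  (1, 2, 0, 3, 2)
     R1 -= 2·R0  ⇒  (0, -1, 0, -6, -2)
     R2 -= 2·R0  ⇒  (0, -7, -3, -2, -6)
     R3 -= -1·R0  ⇒  (0, 5, -2, 6, -2)
[2] R1 /= -1  ⇒  (0, 1, 0, 6, 2)
     R0 -= 2·R1  ⇒  (1, 0, 0, -9, -2)
     R2 -= -7·R1  ⇒  (0, 0, -3, 40, 8)
     R3 -= 5·R1  ⇒  (0, 0, -2, -24, -12)
[3] R2 /= -3  ⇒  (0, 0, 1, -40/3, -8/3)
     R3 -= -2·R2  ⇒  (0, 0, 0, -152/3, -52/3)
[4] R3 /= -152/3  ⇒  (0, 0, 0, 1, 13/38)
     R0 -= -9·R3  ⇒  (1, 0, 0, 0, 41/38)
     R1 -= 6·R3  ⇒  (0, 1, 0, 0, -1/19)
     R2 -= -40/3·R3  ⇒  (0, 0, 1, 0, 36/19)

M[1][4] = -1/19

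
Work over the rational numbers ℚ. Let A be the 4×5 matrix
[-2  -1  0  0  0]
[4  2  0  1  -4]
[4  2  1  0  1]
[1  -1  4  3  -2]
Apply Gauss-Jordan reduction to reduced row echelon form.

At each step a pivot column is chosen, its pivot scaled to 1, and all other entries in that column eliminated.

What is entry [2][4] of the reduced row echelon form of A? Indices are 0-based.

M[2][4] = 1

[1] R0 /= -2  ⇒  (1, 1/2, 0, 0, 0)
     R1 -= 4·R0  ⇒  (0, 0, 0, 1, -4)
     R2 -= 4·R0  ⇒  (0, 0, 1, 0, 1)
     R3 -= 1·R0  ⇒  (0, -3/2, 4, 3, -2)
[2] R1 <-> R3
[2] R1 /= -3/2  ⇒  (0, 1, -8/3, -2, 4/3)
     R0 -= 1/2·R1  ⇒  (1, 0, 4/3, 1, -2/3)
[3] R2 /= 1  ⇒  (0, 0, 1, 0, 1)
     R0 -= 4/3·R2  ⇒  (1, 0, 0, 1, -2)
     R1 -= -8/3·R2  ⇒  (0, 1, 0, -2, 4)
[4] R3 /= 1  ⇒  (0, 0, 0, 1, -4)
     R0 -= 1·R3  ⇒  (1, 0, 0, 0, 2)
     R1 -= -2·R3  ⇒  (0, 1, 0, 0, -4)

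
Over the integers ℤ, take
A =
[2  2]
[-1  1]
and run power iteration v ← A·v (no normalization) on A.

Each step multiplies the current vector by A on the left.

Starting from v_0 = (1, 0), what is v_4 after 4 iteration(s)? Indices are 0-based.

v_0 = (1, 0).
v_1 = A·v_0 = (2, -1).
v_2 = A·v_1 = (2, -3).
v_3 = A·v_2 = (-2, -5).
v_4 = A·v_3 = (-14, -3).

v_4 = (-14, -3)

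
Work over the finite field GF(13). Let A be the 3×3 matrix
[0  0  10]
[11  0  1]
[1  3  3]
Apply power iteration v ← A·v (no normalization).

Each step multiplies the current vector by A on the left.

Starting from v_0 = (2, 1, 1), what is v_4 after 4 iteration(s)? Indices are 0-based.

v_0 = (2, 1, 1).
v_1 = A·v_0 = (10, 10, 8).
v_2 = A·v_1 = (2, 1, 12).
v_3 = A·v_2 = (3, 8, 2).
v_4 = A·v_3 = (7, 9, 7).

v_4 = (7, 9, 7)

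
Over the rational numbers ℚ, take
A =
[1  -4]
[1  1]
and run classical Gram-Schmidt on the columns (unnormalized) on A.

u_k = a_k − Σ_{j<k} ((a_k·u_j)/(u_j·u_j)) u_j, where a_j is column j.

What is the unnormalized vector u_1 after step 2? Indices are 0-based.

u_1 = (-5/2, 5/2)

Step 1: u_0 = a_0 = (1, 1).
Step 2: u_1 = a_1 − (-3/2)·u_0 = (-5/2, 5/2).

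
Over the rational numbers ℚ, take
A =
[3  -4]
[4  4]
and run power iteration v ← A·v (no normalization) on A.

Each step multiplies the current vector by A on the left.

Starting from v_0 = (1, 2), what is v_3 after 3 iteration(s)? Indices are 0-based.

v_0 = (1, 2).
v_1 = A·v_0 = (-5, 12).
v_2 = A·v_1 = (-63, 28).
v_3 = A·v_2 = (-301, -140).

v_3 = (-301, -140)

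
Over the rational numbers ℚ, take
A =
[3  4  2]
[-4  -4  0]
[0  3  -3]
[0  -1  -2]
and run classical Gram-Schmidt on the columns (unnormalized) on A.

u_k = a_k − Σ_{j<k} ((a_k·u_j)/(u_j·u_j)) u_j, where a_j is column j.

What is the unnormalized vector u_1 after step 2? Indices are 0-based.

u_1 = (16/25, 12/25, 3, -1)

Step 1: u_0 = a_0 = (3, -4, 0, 0).
Step 2: u_1 = a_1 − (28/25)·u_0 = (16/25, 12/25, 3, -1).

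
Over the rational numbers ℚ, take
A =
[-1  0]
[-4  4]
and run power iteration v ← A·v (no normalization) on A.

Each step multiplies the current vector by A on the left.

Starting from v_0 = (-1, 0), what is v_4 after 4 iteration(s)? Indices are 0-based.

v_4 = (-1, 204)

v_0 = (-1, 0).
v_1 = A·v_0 = (1, 4).
v_2 = A·v_1 = (-1, 12).
v_3 = A·v_2 = (1, 52).
v_4 = A·v_3 = (-1, 204).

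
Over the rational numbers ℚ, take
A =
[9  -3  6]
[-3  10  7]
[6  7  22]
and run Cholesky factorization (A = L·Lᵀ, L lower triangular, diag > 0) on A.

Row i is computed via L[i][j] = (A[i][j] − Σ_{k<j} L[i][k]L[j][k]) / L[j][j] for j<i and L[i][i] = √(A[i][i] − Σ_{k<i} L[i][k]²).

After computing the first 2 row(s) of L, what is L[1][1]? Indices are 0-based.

L[1][1] = 3

Step 1: L[0][0] = √(9) = 3.
  L[1][0] = (-3) / L[0][0] = -1.
Step 2: L[1][1] = √(9) = 3.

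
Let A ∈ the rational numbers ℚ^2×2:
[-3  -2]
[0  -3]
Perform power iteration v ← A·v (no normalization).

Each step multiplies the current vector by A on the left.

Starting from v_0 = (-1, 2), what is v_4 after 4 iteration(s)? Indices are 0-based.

v_4 = (351, 162)

v_0 = (-1, 2).
v_1 = A·v_0 = (-1, -6).
v_2 = A·v_1 = (15, 18).
v_3 = A·v_2 = (-81, -54).
v_4 = A·v_3 = (351, 162).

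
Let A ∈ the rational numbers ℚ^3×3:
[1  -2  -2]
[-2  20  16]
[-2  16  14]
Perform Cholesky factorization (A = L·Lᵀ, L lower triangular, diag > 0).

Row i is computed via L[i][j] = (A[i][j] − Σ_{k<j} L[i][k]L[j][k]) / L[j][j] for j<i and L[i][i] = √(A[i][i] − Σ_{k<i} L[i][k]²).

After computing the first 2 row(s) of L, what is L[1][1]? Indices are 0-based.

Step 1: L[0][0] = √(1) = 1.
  L[1][0] = (-2) / L[0][0] = -2.
Step 2: L[1][1] = √(16) = 4.

L[1][1] = 4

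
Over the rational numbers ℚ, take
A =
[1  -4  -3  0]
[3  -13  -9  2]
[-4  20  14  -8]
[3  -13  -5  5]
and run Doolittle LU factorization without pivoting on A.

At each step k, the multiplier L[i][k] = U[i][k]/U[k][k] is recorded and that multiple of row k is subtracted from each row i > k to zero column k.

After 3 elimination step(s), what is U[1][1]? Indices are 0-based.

U[1][1] = -1

[col 0] pivot 1
  R1 -= 3*R0 → (0, -1, 0, 2)  (L[1][0] := 3)
  R2 -= -4*R0 → (0, 4, 2, -8)  (L[2][0] := -4)
  R3 -= 3*R0 → (0, -1, 4, 5)  (L[3][0] := 3)
[col 1] pivot -1
  R2 -= -4*R1 → (0, 0, 2, 0)  (L[2][1] := -4)
  R3 -= 1*R1 → (0, 0, 4, 3)  (L[3][1] := 1)
[col 2] pivot 2
  R3 -= 2*R2 → (0, 0, 0, 3)  (L[3][2] := 2)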